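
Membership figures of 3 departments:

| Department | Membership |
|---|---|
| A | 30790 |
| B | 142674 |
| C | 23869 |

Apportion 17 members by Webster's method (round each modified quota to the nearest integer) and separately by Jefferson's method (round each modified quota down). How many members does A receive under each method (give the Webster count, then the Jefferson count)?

Webster: A 3, B 12, C 2.
Jefferson: A 2, B 13, C 2.
A gets 3 under Webster and 2 under Jefferson.

3 and 2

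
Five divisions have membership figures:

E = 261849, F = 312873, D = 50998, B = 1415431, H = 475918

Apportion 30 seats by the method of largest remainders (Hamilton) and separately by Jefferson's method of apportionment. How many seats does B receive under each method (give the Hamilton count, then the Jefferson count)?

Hamilton: E 3, F 4, D 0, B 17, H 6.
Jefferson: E 3, F 3, D 0, B 18, H 6.
B gets 17 under Hamilton and 18 under Jefferson.

17 and 18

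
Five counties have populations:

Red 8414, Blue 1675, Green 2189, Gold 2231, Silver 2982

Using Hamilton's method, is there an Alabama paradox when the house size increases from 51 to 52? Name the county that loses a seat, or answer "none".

none

At 51 seats: Red 25, Blue 5, Green 6, Gold 6, Silver 9.
At 52 seats: Red 25, Blue 5, Green 6, Gold 7, Silver 9.
No county's allocation decreased.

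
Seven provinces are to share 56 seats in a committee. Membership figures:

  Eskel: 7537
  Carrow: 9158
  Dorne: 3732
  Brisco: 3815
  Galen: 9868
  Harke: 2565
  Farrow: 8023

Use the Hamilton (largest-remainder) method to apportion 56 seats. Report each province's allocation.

Eskel 9, Carrow 12, Dorne 5, Brisco 5, Galen 12, Harke 3, Farrow 10

The standard divisor is 44698/56 ≈ 798.179.
Standard quotas: Eskel 9.4427, Carrow 11.4736, Dorne 4.6756, Brisco 4.7796, Galen 12.3631, Harke 3.2136, Farrow 10.0516.
Lower quotas: Eskel 9, Carrow 11, Dorne 4, Brisco 4, Galen 12, Harke 3, Farrow 10 (sum 53, leaving 3 seats).
Remainders in descending order: Brisco 0.7796, Dorne 0.6756, Carrow 0.4736, Eskel 0.4427, Galen 0.3631, Harke 0.2136, Farrow 0.0516.
Largest remainders: Brisco, Dorne, Carrow receive the extra seats.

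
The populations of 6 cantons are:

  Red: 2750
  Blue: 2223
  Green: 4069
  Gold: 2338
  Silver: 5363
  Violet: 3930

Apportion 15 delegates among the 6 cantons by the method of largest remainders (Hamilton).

The standard divisor is 20673/15 ≈ 1378.2.
Standard quotas: Red 1.9954, Blue 1.6130, Green 2.9524, Gold 1.6964, Silver 3.8913, Violet 2.8515.
Lower quotas: Red 1, Blue 1, Green 2, Gold 1, Silver 3, Violet 2 (sum 10, leaving 5 seats).
Remainders in descending order: Red 0.9954, Green 0.9524, Silver 0.8913, Violet 0.8515, Gold 0.6964, Blue 0.6130.
Largest remainders: Red, Green, Silver, Violet, Gold receive the extra seats.

Red=2, Blue=1, Green=3, Gold=2, Silver=4, Violet=3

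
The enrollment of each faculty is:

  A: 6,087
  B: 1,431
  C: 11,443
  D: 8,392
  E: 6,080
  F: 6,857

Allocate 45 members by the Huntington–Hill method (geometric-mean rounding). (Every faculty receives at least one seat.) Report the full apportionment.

A: 7, B: 2, C: 12, D: 9, E: 7, F: 8

With divisor 916.2: modified quotas A 6.644, B 1.562, C 12.490, D 9.160, E 6.636, F 7.484.
Geometric-mean thresholds: A √(6·7)=6.481, B √(1·2)=1.414, C √(12·13)=12.490, D √(9·10)=9.487, E √(6·7)=6.481, F √(7·8)=7.483.
Each quota rounded against its threshold gives A 7, B 2, C 12, D 9, E 7, F 8 (total 45).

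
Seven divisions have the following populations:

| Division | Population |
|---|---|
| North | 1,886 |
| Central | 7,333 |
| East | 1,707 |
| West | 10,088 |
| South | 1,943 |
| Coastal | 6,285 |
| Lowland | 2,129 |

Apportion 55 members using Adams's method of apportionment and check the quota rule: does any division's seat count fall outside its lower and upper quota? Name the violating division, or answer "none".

Standard quotas: North 3.307, Central 12.856, East 2.993, West 17.686, South 3.406, Coastal 11.019, Lowland 3.733.
Adams allocation: North 4, Central 12, East 3, West 17, South 4, Coastal 11, Lowland 4.
Every allocation lies between the lower and upper quota.

none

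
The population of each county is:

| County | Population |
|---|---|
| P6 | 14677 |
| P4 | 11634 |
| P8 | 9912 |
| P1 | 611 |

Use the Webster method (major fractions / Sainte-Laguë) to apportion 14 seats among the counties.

P6 6; P4 4; P8 4; P1 0

Standard divisor 36834/14 ≈ 2631; standard quotas: P6 5.578, P4 4.422, P8 3.767, P1 0.232.
Rounding to the nearest integer gives P6 6, P4 4, P8 4, P1 0 — total 14, matching the house size, so no adjustment is needed.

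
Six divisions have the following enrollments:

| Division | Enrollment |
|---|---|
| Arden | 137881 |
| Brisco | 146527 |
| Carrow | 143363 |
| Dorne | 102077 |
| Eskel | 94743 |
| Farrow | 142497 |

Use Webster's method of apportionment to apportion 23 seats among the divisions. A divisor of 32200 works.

With modified divisor 32200: modified quotas Arden 4.282, Brisco 4.551, Carrow 4.452, Dorne 3.170, Eskel 2.942, Farrow 4.425.
Rounding to the nearest integer: Arden 4, Brisco 5, Carrow 4, Dorne 3, Eskel 3, Farrow 4 (total 23).

Arden: 4; Brisco: 5; Carrow: 4; Dorne: 3; Eskel: 3; Farrow: 4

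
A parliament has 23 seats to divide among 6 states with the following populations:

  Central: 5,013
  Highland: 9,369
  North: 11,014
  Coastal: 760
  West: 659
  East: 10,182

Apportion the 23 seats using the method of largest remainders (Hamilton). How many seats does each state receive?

Central 3, Highland 6, North 7, Coastal 1, West 0, East 6

Standard divisor: 36997 ÷ 23 ≈ 1608.565.
Standard quotas: Central 3.1164, Highland 5.8244, North 6.8471, Coastal 0.4725, West 0.4097, East 6.3299.
Lower quotas: Central 3, Highland 5, North 6, Coastal 0, West 0, East 6 (sum 20, leaving 3 seats).
Remainders in descending order: North 0.8471, Highland 0.8244, Coastal 0.4725, West 0.4097, East 0.3299, Central 0.1164.
Largest remainders: North, Highland, Coastal receive the extra seats.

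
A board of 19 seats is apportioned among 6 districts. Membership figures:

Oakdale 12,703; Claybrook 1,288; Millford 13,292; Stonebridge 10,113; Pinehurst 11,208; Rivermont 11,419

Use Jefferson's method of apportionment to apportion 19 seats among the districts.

Oakdale 4, Claybrook 0, Millford 4, Stonebridge 3, Pinehurst 4, Rivermont 4

Standard divisor 60023/19 ≈ 3159.105; standard quotas: Oakdale 4.021, Claybrook 0.408, Millford 4.208, Stonebridge 3.201, Pinehurst 3.548, Rivermont 3.615.
Rounding down gives 4, 0, 4, 3, 3, 3 = 17 seats, so the divisor must be adjusted.
With modified divisor 2700: modified quotas Oakdale 4.705, Claybrook 0.477, Millford 4.923, Stonebridge 3.746, Pinehurst 4.151, Rivermont 4.229.
Rounding down: Oakdale 4, Claybrook 0, Millford 4, Stonebridge 3, Pinehurst 4, Rivermont 4 (total 19).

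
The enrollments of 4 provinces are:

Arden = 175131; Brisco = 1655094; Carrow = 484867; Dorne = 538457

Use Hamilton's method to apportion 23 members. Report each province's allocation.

Arden: 2, Brisco: 13, Carrow: 4, Dorne: 4

Standard divisor: 2853549 ÷ 23 ≈ 124067.348.
Standard quotas: Arden 1.4116, Brisco 13.3403, Carrow 3.9081, Dorne 4.3400.
Lower quotas: Arden 1, Brisco 13, Carrow 3, Dorne 4 (sum 21, leaving 2 seats).
Remainders in descending order: Carrow 0.9081, Arden 0.4116, Brisco 0.3403, Dorne 0.3400.
The surplus seats go to Carrow, Arden.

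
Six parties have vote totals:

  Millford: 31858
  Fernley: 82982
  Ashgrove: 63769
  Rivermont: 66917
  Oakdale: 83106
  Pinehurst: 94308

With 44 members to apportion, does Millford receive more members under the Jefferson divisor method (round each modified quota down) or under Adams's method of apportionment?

Jefferson: Millford 3, Fernley 9, Ashgrove 6, Rivermont 7, Oakdale 9, Pinehurst 10.
Adams: Millford 4, Fernley 8, Ashgrove 7, Rivermont 7, Oakdale 8, Pinehurst 10.
Millford gets 3 under Jefferson and 4 under Adams.

Adams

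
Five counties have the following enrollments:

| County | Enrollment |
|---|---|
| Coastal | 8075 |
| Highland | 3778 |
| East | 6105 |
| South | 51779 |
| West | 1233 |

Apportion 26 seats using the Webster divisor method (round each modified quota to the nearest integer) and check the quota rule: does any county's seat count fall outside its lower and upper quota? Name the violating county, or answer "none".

Standard quotas: Coastal 2.958, Highland 1.384, East 2.237, South 18.969, West 0.452.
Webster allocation: Coastal 3, Highland 1, East 2, South 20, West 0.
South has quota 18.969 (lower 18, upper 19) but receives 20 — outside the quota interval.

South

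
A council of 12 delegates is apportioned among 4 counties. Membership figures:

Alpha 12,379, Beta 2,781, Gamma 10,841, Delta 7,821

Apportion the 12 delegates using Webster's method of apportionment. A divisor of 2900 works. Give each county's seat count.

With modified divisor 2900: modified quotas Alpha 4.269, Beta 0.959, Gamma 3.738, Delta 2.697.
Rounding to the nearest integer: Alpha 4, Beta 1, Gamma 4, Delta 3 (total 12).

Alpha=4; Beta=1; Gamma=4; Delta=3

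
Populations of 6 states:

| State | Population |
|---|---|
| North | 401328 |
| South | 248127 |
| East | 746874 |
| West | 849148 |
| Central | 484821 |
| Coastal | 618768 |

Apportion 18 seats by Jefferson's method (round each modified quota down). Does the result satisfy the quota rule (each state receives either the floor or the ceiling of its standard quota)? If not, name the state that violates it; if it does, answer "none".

none

Standard quotas: North 2.157, South 1.334, East 4.014, West 4.564, Central 2.606, Coastal 3.326.
Jefferson allocation: North 2, South 1, East 4, West 5, Central 3, Coastal 3.
Every allocation lies between the lower and upper quota.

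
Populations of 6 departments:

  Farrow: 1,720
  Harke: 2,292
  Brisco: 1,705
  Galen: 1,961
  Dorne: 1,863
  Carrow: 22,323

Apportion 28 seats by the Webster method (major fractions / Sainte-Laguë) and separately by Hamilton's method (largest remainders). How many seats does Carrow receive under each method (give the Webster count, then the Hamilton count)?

Webster: Farrow 2, Harke 2, Brisco 1, Galen 2, Dorne 2, Carrow 19.
Hamilton: Farrow 1, Harke 2, Brisco 1, Galen 2, Dorne 2, Carrow 20.
Carrow gets 19 under Webster and 20 under Hamilton.

19 and 20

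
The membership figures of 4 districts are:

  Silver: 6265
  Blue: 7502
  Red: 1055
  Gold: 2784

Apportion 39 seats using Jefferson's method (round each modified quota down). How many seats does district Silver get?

14

Standard divisor 17606/39 ≈ 451.436; standard quotas: Silver 13.878, Blue 16.618, Red 2.337, Gold 6.167.
Rounding down gives 13, 16, 2, 6 = 37 seats, so the divisor must be adjusted.
With modified divisor 430: modified quotas Silver 14.570, Blue 17.447, Red 2.453, Gold 6.474.
Rounding down: Silver 14, Blue 17, Red 2, Gold 6 (total 39).
Silver receives 14.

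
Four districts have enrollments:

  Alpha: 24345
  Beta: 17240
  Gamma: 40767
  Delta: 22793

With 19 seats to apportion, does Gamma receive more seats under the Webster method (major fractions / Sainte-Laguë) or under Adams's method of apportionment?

Webster: Alpha 4, Beta 3, Gamma 8, Delta 4.
Adams: Alpha 5, Beta 3, Gamma 7, Delta 4.
Gamma gets 8 under Webster and 7 under Adams.

Webster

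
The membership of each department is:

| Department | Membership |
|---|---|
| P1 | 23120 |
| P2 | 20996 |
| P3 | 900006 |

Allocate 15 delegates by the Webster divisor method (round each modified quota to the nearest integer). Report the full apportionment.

P1: 0, P2: 0, P3: 15

Standard divisor 944122/15 ≈ 62941.467; standard quotas: P1 0.367, P2 0.334, P3 14.299.
Rounding to the nearest integer gives 0, 0, 14 = 14 seats, so the divisor must be adjusted.
With modified divisor 60100: modified quotas P1 0.385, P2 0.349, P3 14.975.
Rounding to the nearest integer: P1 0, P2 0, P3 15 (total 15).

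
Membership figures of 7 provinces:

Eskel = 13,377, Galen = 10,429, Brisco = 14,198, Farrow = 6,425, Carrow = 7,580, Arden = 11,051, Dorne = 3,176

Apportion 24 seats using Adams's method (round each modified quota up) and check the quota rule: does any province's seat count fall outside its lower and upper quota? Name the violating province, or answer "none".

none

Standard quotas: Eskel 4.847, Galen 3.779, Brisco 5.145, Farrow 2.328, Carrow 2.747, Arden 4.004, Dorne 1.151.
Adams allocation: Eskel 5, Galen 4, Brisco 5, Farrow 2, Carrow 3, Arden 4, Dorne 1.
Every allocation lies between the lower and upper quota.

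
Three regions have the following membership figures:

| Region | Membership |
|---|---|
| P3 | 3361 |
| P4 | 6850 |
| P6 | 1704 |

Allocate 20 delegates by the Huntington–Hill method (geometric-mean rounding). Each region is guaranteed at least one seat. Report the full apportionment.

With divisor 605: modified quotas P3 5.555, P4 11.322, P6 2.817.
Geometric-mean thresholds: P3 √(5·6)=5.477, P4 √(11·12)=11.489, P6 √(2·3)=2.449.
Each quota rounded against its threshold gives P3 6, P4 11, P6 3 (total 20).

P3 6; P4 11; P6 3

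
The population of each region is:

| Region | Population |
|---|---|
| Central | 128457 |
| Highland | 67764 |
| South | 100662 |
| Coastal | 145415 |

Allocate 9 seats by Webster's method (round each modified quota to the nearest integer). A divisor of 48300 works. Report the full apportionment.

With modified divisor 48300: modified quotas Central 2.660, Highland 1.403, South 2.084, Coastal 3.011.
Rounding to the nearest integer: Central 3, Highland 1, South 2, Coastal 3 (total 9).

Central 3; Highland 1; South 2; Coastal 3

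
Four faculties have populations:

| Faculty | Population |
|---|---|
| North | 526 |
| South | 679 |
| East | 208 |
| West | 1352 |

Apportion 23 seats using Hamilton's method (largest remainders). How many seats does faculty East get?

The standard divisor is 2765/23 ≈ 120.217.
Standard quotas: North 4.375, South 5.648, East 1.730, West 11.246.
Lower quotas: North 4, South 5, East 1, West 11 (sum 21, leaving 2 seats).
Remainders in descending order: East 0.730, South 0.648, North 0.375, West 0.246.
The surplus seats go to East, South.
East receives 2.

2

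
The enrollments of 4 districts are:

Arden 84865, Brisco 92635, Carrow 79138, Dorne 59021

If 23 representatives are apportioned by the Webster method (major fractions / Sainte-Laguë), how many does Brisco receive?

Standard divisor 315659/23 ≈ 13724.304; standard quotas: Arden 6.184, Brisco 6.750, Carrow 5.766, Dorne 4.300.
Rounding to the nearest integer gives Arden 6, Brisco 7, Carrow 6, Dorne 4 — total 23, matching the house size, so no adjustment is needed.
Brisco receives 7.

7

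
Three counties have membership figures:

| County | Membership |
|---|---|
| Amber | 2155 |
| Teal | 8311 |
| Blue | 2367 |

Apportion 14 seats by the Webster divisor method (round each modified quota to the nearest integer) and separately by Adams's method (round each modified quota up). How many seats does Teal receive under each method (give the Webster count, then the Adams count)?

Webster: Amber 2, Teal 9, Blue 3.
Adams: Amber 3, Teal 8, Blue 3.
Teal gets 9 under Webster and 8 under Adams.

9 and 8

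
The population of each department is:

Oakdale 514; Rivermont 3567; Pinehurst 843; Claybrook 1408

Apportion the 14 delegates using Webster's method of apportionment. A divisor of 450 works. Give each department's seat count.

Oakdale 1, Rivermont 8, Pinehurst 2, Claybrook 3

With modified divisor 450: modified quotas Oakdale 1.142, Rivermont 7.927, Pinehurst 1.873, Claybrook 3.129.
Rounding to the nearest integer: Oakdale 1, Rivermont 8, Pinehurst 2, Claybrook 3 (total 14).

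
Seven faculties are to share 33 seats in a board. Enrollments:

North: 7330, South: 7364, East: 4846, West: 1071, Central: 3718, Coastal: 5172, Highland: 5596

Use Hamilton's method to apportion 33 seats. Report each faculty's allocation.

Total 35097; standard divisor 35097/33 ≈ 1063.545.
Standard quotas: North 6.8920, South 6.9240, East 4.5565, West 1.0070, Central 3.4959, Coastal 4.8630, Highland 5.2616.
Lower quotas: North 6, South 6, East 4, West 1, Central 3, Coastal 4, Highland 5 (sum 29, leaving 4 seats).
Remainders in descending order: South 0.9240, North 0.8920, Coastal 0.8630, East 0.5565, Central 0.4959, Highland 0.2616, West 0.0070.
The surplus seats go to South, North, Coastal, East.

North 7; South 7; East 5; West 1; Central 3; Coastal 5; Highland 5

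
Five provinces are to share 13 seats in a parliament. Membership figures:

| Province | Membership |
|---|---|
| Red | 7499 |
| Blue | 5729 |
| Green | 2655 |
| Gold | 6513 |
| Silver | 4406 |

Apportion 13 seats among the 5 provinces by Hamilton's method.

The standard divisor is 26802/13 ≈ 2061.692.
Standard quotas: Red 3.6373, Blue 2.7788, Green 1.2878, Gold 3.1591, Silver 2.1371.
Lower quotas: Red 3, Blue 2, Green 1, Gold 3, Silver 2 (sum 11, leaving 2 seats).
Remainders in descending order: Blue 0.7788, Red 0.6373, Green 0.2878, Gold 0.1591, Silver 0.1371.
Largest remainders: Blue, Red receive the extra seats.

Red=4, Blue=3, Green=1, Gold=3, Silver=2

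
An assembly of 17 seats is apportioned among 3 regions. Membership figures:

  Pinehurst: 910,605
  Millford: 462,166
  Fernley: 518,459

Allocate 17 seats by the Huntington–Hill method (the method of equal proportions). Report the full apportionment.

With divisor 111623: modified quotas Pinehurst 8.158, Millford 4.140, Fernley 4.645.
Geometric-mean thresholds: Pinehurst √(8·9)=8.485, Millford √(4·5)=4.472, Fernley √(4·5)=4.472.
Each quota rounded against its threshold gives Pinehurst 8, Millford 4, Fernley 5 (total 17).

Pinehurst: 8, Millford: 4, Fernley: 5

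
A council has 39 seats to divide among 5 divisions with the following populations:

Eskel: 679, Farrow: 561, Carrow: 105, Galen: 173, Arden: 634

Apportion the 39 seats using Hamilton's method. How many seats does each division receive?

Eskel 12; Farrow 10; Carrow 2; Galen 3; Arden 12

Standard divisor: 2152 ÷ 39 ≈ 55.179.
Standard quotas: Eskel 12.305, Farrow 10.167, Carrow 1.903, Galen 3.135, Arden 11.490.
Lower quotas: Eskel 12, Farrow 10, Carrow 1, Galen 3, Arden 11 (sum 37, leaving 2 seats).
Remainders in descending order: Carrow 0.903, Arden 0.490, Eskel 0.305, Farrow 0.167, Galen 0.135.
Largest remainders: Carrow, Arden receive the extra seats.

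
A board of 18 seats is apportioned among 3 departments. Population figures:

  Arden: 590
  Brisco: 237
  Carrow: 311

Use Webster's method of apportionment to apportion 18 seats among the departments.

Standard divisor 1138/18 ≈ 63.222; standard quotas: Arden 9.332, Brisco 3.749, Carrow 4.919.
Rounding to the nearest integer gives Arden 9, Brisco 4, Carrow 5 — total 18, matching the house size, so no adjustment is needed.

Arden: 9, Brisco: 4, Carrow: 5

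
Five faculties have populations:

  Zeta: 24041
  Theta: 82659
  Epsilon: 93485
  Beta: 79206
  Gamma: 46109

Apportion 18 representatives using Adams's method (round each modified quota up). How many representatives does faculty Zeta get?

2

Standard divisor 325500/18 ≈ 18083.333; standard quotas: Zeta 1.329, Theta 4.571, Epsilon 5.170, Beta 4.380, Gamma 2.550.
Rounding up gives 2, 5, 6, 5, 3 = 21 seats, so the divisor must be adjusted.
With modified divisor 21900: modified quotas Zeta 1.098, Theta 3.774, Epsilon 4.269, Beta 3.617, Gamma 2.105.
Rounding up: Zeta 2, Theta 4, Epsilon 5, Beta 4, Gamma 3 (total 18).
Zeta receives 2.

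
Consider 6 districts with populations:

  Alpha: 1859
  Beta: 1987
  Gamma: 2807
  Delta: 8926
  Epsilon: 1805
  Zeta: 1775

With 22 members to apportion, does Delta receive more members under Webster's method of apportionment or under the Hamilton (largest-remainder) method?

Webster: Alpha 2, Beta 2, Gamma 3, Delta 11, Epsilon 2, Zeta 2.
Hamilton: Alpha 2, Beta 3, Gamma 3, Delta 10, Epsilon 2, Zeta 2.
Delta gets 11 under Webster and 10 under Hamilton.

Webster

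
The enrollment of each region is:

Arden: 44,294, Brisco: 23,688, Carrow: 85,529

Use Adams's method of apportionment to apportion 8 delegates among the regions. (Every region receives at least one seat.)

Arden=2, Brisco=2, Carrow=4

Standard divisor 153511/8 ≈ 19188.875; standard quotas: Arden 2.308, Brisco 1.234, Carrow 4.457.
Rounding up gives 3, 2, 5 = 10 seats, so the divisor must be adjusted.
With modified divisor 22900: modified quotas Arden 1.934, Brisco 1.034, Carrow 3.735.
Rounding up: Arden 2, Brisco 2, Carrow 4 (total 8).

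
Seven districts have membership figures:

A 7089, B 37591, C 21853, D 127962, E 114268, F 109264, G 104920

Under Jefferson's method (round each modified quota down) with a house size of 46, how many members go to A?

Standard divisor 522947/46 ≈ 11368.413; standard quotas: A 0.624, B 3.307, C 1.922, D 11.256, E 10.051, F 9.611, G 9.229.
Rounding down gives 0, 3, 1, 11, 10, 9, 9 = 43 seats, so the divisor must be adjusted.
With modified divisor 10600: modified quotas A 0.669, B 3.546, C 2.062, D 12.072, E 10.780, F 10.308, G 9.898.
Rounding down: A 0, B 3, C 2, D 12, E 10, F 10, G 9 (total 46).
A receives 0.

0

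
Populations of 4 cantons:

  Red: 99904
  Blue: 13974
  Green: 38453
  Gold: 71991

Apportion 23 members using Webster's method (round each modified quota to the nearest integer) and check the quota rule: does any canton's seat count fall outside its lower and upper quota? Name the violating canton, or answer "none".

Standard quotas: Red 10.243, Blue 1.433, Green 3.943, Gold 7.381.
Webster allocation: Red 10, Blue 1, Green 4, Gold 8.
Every allocation lies between the lower and upper quota.

none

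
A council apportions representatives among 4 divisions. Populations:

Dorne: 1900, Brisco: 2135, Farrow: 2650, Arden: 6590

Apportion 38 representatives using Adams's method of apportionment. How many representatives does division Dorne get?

Standard divisor 13275/38 ≈ 349.342; standard quotas: Dorne 5.439, Brisco 6.111, Farrow 7.586, Arden 18.864.
Rounding up gives 6, 7, 8, 19 = 40 seats, so the divisor must be adjusted.
With modified divisor 370: modified quotas Dorne 5.135, Brisco 5.770, Farrow 7.162, Arden 17.811.
Rounding up: Dorne 6, Brisco 6, Farrow 8, Arden 18 (total 38).
Dorne receives 6.

6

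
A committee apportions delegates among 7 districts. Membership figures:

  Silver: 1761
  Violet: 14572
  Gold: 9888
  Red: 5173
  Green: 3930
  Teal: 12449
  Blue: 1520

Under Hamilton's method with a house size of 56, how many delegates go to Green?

4

Standard divisor: 49293 ÷ 56 ≈ 880.232.
Standard quotas: Silver 2.0006, Violet 16.5547, Gold 11.2334, Red 5.8769, Green 4.4647, Teal 14.1429, Blue 1.7268.
Lower quotas: Silver 2, Violet 16, Gold 11, Red 5, Green 4, Teal 14, Blue 1 (sum 53, leaving 3 seats).
Remainders in descending order: Red 0.8769, Blue 0.7268, Violet 0.5547, Green 0.4647, Gold 0.2334, Teal 0.1429, Silver 0.0006.
The surplus seats go to Red, Blue, Violet.
Green receives 4.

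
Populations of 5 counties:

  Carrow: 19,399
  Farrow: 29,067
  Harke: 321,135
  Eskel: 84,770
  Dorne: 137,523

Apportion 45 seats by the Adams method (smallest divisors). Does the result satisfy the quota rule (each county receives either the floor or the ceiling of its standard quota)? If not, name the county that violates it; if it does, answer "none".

Harke

Standard quotas: Carrow 1.475, Farrow 2.210, Harke 24.415, Eskel 6.445, Dorne 10.455.
Adams allocation: Carrow 2, Farrow 3, Harke 23, Eskel 7, Dorne 10.
Harke has quota 24.415 (lower 24, upper 25) but receives 23 — outside the quota interval.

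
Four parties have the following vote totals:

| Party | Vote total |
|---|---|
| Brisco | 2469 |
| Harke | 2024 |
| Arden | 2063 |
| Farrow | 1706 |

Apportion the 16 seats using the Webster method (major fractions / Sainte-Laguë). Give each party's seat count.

Brisco: 5; Harke: 4; Arden: 4; Farrow: 3

Standard divisor 8262/16 ≈ 516.375; standard quotas: Brisco 4.781, Harke 3.920, Arden 3.995, Farrow 3.304.
Rounding to the nearest integer gives Brisco 5, Harke 4, Arden 4, Farrow 3 — total 16, matching the house size, so no adjustment is needed.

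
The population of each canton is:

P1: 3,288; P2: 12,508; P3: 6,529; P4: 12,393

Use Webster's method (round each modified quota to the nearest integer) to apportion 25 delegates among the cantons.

Standard divisor 34718/25 ≈ 1388.72; standard quotas: P1 2.368, P2 9.007, P3 4.701, P4 8.924.
Rounding to the nearest integer gives P1 2, P2 9, P3 5, P4 9 — total 25, matching the house size, so no adjustment is needed.

P1 2, P2 9, P3 5, P4 9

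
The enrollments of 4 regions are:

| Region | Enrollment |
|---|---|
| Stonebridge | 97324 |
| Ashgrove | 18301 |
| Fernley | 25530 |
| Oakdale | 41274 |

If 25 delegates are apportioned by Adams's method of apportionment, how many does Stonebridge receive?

12

Standard divisor 182429/25 ≈ 7297.16; standard quotas: Stonebridge 13.337, Ashgrove 2.508, Fernley 3.499, Oakdale 5.656.
Rounding up gives 14, 3, 4, 6 = 27 seats, so the divisor must be adjusted.
With modified divisor 8200: modified quotas Stonebridge 11.869, Ashgrove 2.232, Fernley 3.113, Oakdale 5.033.
Rounding up: Stonebridge 12, Ashgrove 3, Fernley 4, Oakdale 6 (total 25).
Stonebridge receives 12.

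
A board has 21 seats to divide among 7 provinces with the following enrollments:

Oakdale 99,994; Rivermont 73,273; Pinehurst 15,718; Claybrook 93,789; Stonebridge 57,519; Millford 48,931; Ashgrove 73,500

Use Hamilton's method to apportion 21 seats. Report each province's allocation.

Oakdale=5, Rivermont=3, Pinehurst=1, Claybrook=4, Stonebridge=3, Millford=2, Ashgrove=3

Standard divisor: 462724 ÷ 21 ≈ 22034.476.
Standard quotas: Oakdale 4.5381, Rivermont 3.3254, Pinehurst 0.7133, Claybrook 4.2565, Stonebridge 2.6104, Millford 2.2207, Ashgrove 3.3357.
Lower quotas: Oakdale 4, Rivermont 3, Pinehurst 0, Claybrook 4, Stonebridge 2, Millford 2, Ashgrove 3 (sum 18, leaving 3 seats).
Remainders in descending order: Pinehurst 0.7133, Stonebridge 0.6104, Oakdale 0.5381, Ashgrove 0.3357, Rivermont 0.3254, Claybrook 0.2565, Millford 0.2207.
Largest remainders: Pinehurst, Stonebridge, Oakdale receive the extra seats.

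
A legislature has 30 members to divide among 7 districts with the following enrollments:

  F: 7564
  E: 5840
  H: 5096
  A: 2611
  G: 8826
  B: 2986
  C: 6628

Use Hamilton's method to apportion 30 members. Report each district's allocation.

Total 39551; standard divisor 39551/30 ≈ 1318.367.
Standard quotas: F 5.7374, E 4.4297, H 3.8654, A 1.9805, G 6.6946, B 2.2649, C 5.0274.
Lower quotas: F 5, E 4, H 3, A 1, G 6, B 2, C 5 (sum 26, leaving 4 seats).
Remainders in descending order: A 0.9805, H 0.8654, F 0.7374, G 0.6946, E 0.4297, B 0.2649, C 0.0274.
The surplus seats go to A, H, F, G.

F 6, E 4, H 4, A 2, G 7, B 2, C 5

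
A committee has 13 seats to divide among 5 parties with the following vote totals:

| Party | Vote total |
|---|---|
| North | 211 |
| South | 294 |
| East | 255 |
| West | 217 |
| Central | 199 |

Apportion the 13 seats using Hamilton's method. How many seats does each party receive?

The standard divisor is 1176/13 ≈ 90.462.
Standard quotas: North 2.332, South 3.250, East 2.819, West 2.399, Central 2.200.
Lower quotas: North 2, South 3, East 2, West 2, Central 2 (sum 11, leaving 2 seats).
Remainders in descending order: East 0.819, West 0.399, North 0.332, South 0.250, Central 0.200.
Largest remainders: East, West receive the extra seats.

North 2, South 3, East 3, West 3, Central 2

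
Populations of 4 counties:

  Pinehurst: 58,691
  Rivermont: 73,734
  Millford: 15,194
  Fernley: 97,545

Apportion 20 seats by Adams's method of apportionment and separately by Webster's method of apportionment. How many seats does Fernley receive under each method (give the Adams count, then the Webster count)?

Adams: Pinehurst 5, Rivermont 6, Millford 2, Fernley 7.
Webster: Pinehurst 5, Rivermont 6, Millford 1, Fernley 8.
Fernley gets 7 under Adams and 8 under Webster.

7 and 8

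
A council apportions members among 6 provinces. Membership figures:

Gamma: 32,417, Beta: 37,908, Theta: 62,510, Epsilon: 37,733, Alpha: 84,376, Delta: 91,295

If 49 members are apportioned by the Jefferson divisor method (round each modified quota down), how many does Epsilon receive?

Standard divisor 346239/49 ≈ 7066.102; standard quotas: Gamma 4.588, Beta 5.365, Theta 8.846, Epsilon 5.340, Alpha 11.941, Delta 12.920.
Rounding down gives 4, 5, 8, 5, 11, 12 = 45 seats, so the divisor must be adjusted.
With modified divisor 6510: modified quotas Gamma 4.980, Beta 5.823, Theta 9.602, Epsilon 5.796, Alpha 12.961, Delta 14.024.
Rounding down: Gamma 4, Beta 5, Theta 9, Epsilon 5, Alpha 12, Delta 14 (total 49).
Epsilon receives 5.

5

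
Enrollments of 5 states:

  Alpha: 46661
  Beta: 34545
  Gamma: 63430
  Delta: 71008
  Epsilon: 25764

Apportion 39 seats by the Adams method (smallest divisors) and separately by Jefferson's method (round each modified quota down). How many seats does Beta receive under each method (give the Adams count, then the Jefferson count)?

Adams: Alpha 8, Beta 6, Gamma 10, Delta 11, Epsilon 4.
Jefferson: Alpha 8, Beta 5, Gamma 10, Delta 12, Epsilon 4.
Beta gets 6 under Adams and 5 under Jefferson.

6 and 5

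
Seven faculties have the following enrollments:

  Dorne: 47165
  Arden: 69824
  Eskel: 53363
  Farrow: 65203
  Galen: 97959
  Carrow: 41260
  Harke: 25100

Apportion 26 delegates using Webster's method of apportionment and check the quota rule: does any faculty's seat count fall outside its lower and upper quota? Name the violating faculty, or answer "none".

Standard quotas: Dorne 3.067, Arden 4.540, Eskel 3.470, Farrow 4.240, Galen 6.369, Carrow 2.683, Harke 1.632.
Webster allocation: Dorne 3, Arden 5, Eskel 3, Farrow 4, Galen 6, Carrow 3, Harke 2.
Every allocation lies between the lower and upper quota.

none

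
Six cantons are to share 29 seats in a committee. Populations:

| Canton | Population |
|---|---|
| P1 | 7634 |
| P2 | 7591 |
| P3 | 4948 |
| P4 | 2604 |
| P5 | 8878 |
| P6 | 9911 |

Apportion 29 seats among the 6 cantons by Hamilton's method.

P1: 5, P2: 5, P3: 4, P4: 2, P5: 6, P6: 7

Standard divisor: 41566 ÷ 29 ≈ 1433.31.
Standard quotas: P1 5.3261, P2 5.2961, P3 3.4521, P4 1.8168, P5 6.1941, P6 6.9148.
Lower quotas: P1 5, P2 5, P3 3, P4 1, P5 6, P6 6 (sum 26, leaving 3 seats).
Remainders in descending order: P6 0.9148, P4 0.8168, P3 0.4521, P1 0.3261, P2 0.2961, P5 0.1941.
Largest remainders: P6, P4, P3 receive the extra seats.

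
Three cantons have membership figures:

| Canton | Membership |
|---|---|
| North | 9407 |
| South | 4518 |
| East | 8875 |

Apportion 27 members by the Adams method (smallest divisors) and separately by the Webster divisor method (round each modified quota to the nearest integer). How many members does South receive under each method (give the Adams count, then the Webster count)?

Adams: North 11, South 6, East 10.
Webster: North 11, South 5, East 11.
South gets 6 under Adams and 5 under Webster.

6 and 5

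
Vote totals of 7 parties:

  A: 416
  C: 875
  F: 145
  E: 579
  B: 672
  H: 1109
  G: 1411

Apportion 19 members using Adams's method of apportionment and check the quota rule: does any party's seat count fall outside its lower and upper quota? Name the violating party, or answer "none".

Standard quotas: A 1.518, C 3.193, F 0.529, E 2.113, B 2.452, H 4.047, G 5.149.
Adams allocation: A 2, C 3, F 1, E 2, B 2, H 4, G 5.
Every allocation lies between the lower and upper quota.

none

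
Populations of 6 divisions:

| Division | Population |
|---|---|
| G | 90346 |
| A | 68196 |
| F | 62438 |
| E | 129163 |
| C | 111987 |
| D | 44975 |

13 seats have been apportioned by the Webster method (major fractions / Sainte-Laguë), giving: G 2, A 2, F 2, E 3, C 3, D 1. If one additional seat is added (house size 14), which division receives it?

E

Priority for the next seat is population ÷ (current seats + 0.5).
Priorities: G 36138.400, A 27278.400, F 24975.200, E 36903.714, C 31996.286, D 29983.333.
Highest priority: E.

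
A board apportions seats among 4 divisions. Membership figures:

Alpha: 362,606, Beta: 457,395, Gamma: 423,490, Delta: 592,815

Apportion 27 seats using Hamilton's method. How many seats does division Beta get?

7

Standard divisor: 1836306 ÷ 27 ≈ 68011.333.
Standard quotas: Alpha 5.3316, Beta 6.7253, Gamma 6.2268, Delta 8.7164.
Lower quotas: Alpha 5, Beta 6, Gamma 6, Delta 8 (sum 25, leaving 2 seats).
Remainders in descending order: Beta 0.7253, Delta 0.7164, Alpha 0.3316, Gamma 0.2268.
The surplus seats go to Beta, Delta.
Beta receives 7.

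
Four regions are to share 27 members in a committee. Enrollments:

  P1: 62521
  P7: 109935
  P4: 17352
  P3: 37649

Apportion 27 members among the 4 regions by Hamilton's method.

Standard divisor: 227457 ÷ 27 ≈ 8424.333.
Standard quotas: P1 7.4215, P7 13.0497, P4 2.0597, P3 4.4691.
Lower quotas: P1 7, P7 13, P4 2, P3 4 (sum 26, leaving 1 seat).
Remainders in descending order: P3 0.4691, P1 0.4215, P4 0.0597, P7 0.0497.
The surplus seat goes to P3.

P1 7, P7 13, P4 2, P3 5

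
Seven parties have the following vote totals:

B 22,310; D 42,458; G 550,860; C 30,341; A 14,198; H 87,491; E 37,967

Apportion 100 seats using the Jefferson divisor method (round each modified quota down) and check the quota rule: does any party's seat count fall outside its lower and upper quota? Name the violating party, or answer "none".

G

Standard quotas: B 2.840, D 5.404, G 70.117, C 3.862, A 1.807, H 11.136, E 4.833.
Jefferson allocation: B 2, D 5, G 72, C 4, A 1, H 11, E 5.
G has quota 70.117 (lower 70, upper 71) but receives 72 — outside the quota interval.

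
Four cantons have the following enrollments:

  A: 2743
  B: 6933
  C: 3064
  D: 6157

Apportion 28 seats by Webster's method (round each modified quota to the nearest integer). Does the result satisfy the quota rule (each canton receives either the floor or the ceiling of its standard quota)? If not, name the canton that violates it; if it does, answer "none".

none

Standard quotas: A 4.064, B 10.273, C 4.540, D 9.123.
Webster allocation: A 4, B 10, C 5, D 9.
Every allocation lies between the lower and upper quota.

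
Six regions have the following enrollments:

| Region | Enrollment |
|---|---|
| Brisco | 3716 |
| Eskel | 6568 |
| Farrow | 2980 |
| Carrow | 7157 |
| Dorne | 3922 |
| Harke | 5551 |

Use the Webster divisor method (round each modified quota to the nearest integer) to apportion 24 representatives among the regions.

Brisco=3, Eskel=5, Farrow=2, Carrow=6, Dorne=3, Harke=5

Standard divisor 29894/24 ≈ 1245.583; standard quotas: Brisco 2.983, Eskel 5.273, Farrow 2.392, Carrow 5.746, Dorne 3.149, Harke 4.457.
Rounding to the nearest integer gives 3, 5, 2, 6, 3, 4 = 23 seats, so the divisor must be adjusted.
With modified divisor 1210: modified quotas Brisco 3.071, Eskel 5.428, Farrow 2.463, Carrow 5.915, Dorne 3.241, Harke 4.588.
Rounding to the nearest integer: Brisco 3, Eskel 5, Farrow 2, Carrow 6, Dorne 3, Harke 5 (total 24).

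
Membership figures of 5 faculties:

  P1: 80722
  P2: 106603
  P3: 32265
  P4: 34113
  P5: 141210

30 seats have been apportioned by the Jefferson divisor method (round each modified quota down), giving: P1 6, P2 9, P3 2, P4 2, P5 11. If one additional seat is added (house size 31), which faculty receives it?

P5

Priority for the next seat is population ÷ (current seats + 1).
Priorities: P1 11531.714, P2 10660.300, P3 10755.000, P4 11371.000, P5 11767.500.
Highest priority: P5.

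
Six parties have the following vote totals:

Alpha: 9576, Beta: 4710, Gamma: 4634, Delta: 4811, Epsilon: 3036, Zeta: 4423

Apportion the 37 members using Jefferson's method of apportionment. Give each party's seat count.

Standard divisor 31190/37 ≈ 842.973; standard quotas: Alpha 11.360, Beta 5.587, Gamma 5.497, Delta 5.707, Epsilon 3.602, Zeta 5.247.
Rounding down gives 11, 5, 5, 5, 3, 5 = 34 seats, so the divisor must be adjusted.
With modified divisor 780: modified quotas Alpha 12.277, Beta 6.038, Gamma 5.941, Delta 6.168, Epsilon 3.892, Zeta 5.671.
Rounding down: Alpha 12, Beta 6, Gamma 5, Delta 6, Epsilon 3, Zeta 5 (total 37).

Alpha: 12, Beta: 6, Gamma: 5, Delta: 6, Epsilon: 3, Zeta: 5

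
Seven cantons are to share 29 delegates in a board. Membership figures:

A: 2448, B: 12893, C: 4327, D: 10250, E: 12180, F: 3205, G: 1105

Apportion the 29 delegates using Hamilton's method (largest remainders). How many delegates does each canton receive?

A=1; B=8; C=3; D=6; E=8; F=2; G=1

Standard divisor: 46408 ÷ 29 ≈ 1600.276.
Standard quotas: A 1.5297, B 8.0567, C 2.7039, D 6.4051, E 7.6112, F 2.0028, G 0.6905.
Lower quotas: A 1, B 8, C 2, D 6, E 7, F 2, G 0 (sum 26, leaving 3 seats).
Remainders in descending order: C 0.7039, G 0.6905, E 0.6112, A 0.5297, D 0.4051, B 0.0567, F 0.0028.
Largest remainders: C, G, E receive the extra seats.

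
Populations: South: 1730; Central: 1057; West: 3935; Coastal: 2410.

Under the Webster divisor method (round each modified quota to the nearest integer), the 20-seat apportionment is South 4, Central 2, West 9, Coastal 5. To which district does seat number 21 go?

Coastal

Priority for the next seat is population ÷ (current seats + 0.5).
Priorities: South 384.444, Central 422.800, West 414.211, Coastal 438.182.
Highest priority: Coastal.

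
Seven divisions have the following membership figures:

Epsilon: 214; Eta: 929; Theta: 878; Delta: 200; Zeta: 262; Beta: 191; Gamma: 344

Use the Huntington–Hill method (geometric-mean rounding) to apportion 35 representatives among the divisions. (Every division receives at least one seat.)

With divisor 86: modified quotas Epsilon 2.488, Eta 10.802, Theta 10.209, Delta 2.326, Zeta 3.047, Beta 2.221, Gamma 4.000.
Geometric-mean thresholds: Epsilon √(2·3)=2.449, Eta √(10·11)=10.488, Theta √(10·11)=10.488, Delta √(2·3)=2.449, Zeta √(3·4)=3.464, Beta √(2·3)=2.449, Gamma √(4·5)=4.472.
Each quota rounded against its threshold gives Epsilon 3, Eta 11, Theta 10, Delta 2, Zeta 3, Beta 2, Gamma 4 (total 35).

Epsilon=3; Eta=11; Theta=10; Delta=2; Zeta=3; Beta=2; Gamma=4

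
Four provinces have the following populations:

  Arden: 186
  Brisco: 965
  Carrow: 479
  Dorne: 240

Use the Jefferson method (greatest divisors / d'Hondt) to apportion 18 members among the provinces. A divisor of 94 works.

Arden 1; Brisco 10; Carrow 5; Dorne 2

With modified divisor 94: modified quotas Arden 1.979, Brisco 10.266, Carrow 5.096, Dorne 2.553.
Rounding down: Arden 1, Brisco 10, Carrow 5, Dorne 2 (total 18).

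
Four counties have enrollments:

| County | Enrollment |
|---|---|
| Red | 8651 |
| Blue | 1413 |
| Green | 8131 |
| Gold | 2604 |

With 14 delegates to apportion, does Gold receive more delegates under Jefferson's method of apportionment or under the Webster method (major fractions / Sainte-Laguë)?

Webster

Jefferson: Red 6, Blue 1, Green 6, Gold 1.
Webster: Red 6, Blue 1, Green 5, Gold 2.
Gold gets 1 under Jefferson and 2 under Webster.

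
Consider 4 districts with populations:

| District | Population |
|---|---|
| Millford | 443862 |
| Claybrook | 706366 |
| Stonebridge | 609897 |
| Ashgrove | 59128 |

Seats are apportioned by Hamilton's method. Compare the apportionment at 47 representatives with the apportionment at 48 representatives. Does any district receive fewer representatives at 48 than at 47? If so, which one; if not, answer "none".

Ashgrove

At 47 seats: Millford 11, Claybrook 18, Stonebridge 16, Ashgrove 2.
At 48 seats: Millford 12, Claybrook 19, Stonebridge 16, Ashgrove 1.
Ashgrove drops from 2 to 1.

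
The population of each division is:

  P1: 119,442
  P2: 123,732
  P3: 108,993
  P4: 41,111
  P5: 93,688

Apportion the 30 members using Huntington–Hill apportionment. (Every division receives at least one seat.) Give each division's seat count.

With divisor 16659: modified quotas P1 7.170, P2 7.427, P3 6.543, P4 2.468, P5 5.624.
Geometric-mean thresholds: P1 √(7·8)=7.483, P2 √(7·8)=7.483, P3 √(6·7)=6.481, P4 √(2·3)=2.449, P5 √(5·6)=5.477.
Each quota rounded against its threshold gives P1 7, P2 7, P3 7, P4 3, P5 6 (total 30).

P1=7; P2=7; P3=7; P4=3; P5=6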